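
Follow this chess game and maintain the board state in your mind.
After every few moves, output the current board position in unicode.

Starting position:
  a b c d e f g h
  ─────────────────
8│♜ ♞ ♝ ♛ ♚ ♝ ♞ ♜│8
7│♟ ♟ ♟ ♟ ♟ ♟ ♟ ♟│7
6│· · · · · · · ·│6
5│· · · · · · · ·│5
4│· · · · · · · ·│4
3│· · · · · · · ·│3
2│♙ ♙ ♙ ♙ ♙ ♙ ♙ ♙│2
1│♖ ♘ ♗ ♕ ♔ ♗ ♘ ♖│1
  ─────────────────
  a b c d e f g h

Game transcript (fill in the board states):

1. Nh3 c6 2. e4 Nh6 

  a b c d e f g h
  ─────────────────
8│♜ ♞ ♝ ♛ ♚ ♝ · ♜│8
7│♟ ♟ · ♟ ♟ ♟ ♟ ♟│7
6│· · ♟ · · · · ♞│6
5│· · · · · · · ·│5
4│· · · · ♙ · · ·│4
3│· · · · · · · ♘│3
2│♙ ♙ ♙ ♙ · ♙ ♙ ♙│2
1│♖ ♘ ♗ ♕ ♔ ♗ · ♖│1
  ─────────────────
  a b c d e f g h

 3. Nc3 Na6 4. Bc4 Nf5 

  a b c d e f g h
  ─────────────────
8│♜ · ♝ ♛ ♚ ♝ · ♜│8
7│♟ ♟ · ♟ ♟ ♟ ♟ ♟│7
6│♞ · ♟ · · · · ·│6
5│· · · · · ♞ · ·│5
4│· · ♗ · ♙ · · ·│4
3│· · ♘ · · · · ♘│3
2│♙ ♙ ♙ ♙ · ♙ ♙ ♙│2
1│♖ · ♗ ♕ ♔ · · ♖│1
  ─────────────────
  a b c d e f g h

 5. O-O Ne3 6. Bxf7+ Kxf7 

  a b c d e f g h
  ─────────────────
8│♜ · ♝ ♛ · ♝ · ♜│8
7│♟ ♟ · ♟ ♟ ♚ ♟ ♟│7
6│♞ · ♟ · · · · ·│6
5│· · · · · · · ·│5
4│· · · · ♙ · · ·│4
3│· · ♘ · ♞ · · ♘│3
2│♙ ♙ ♙ ♙ · ♙ ♙ ♙│2
1│♖ · ♗ ♕ · ♖ ♔ ·│1
  ─────────────────
  a b c d e f g h

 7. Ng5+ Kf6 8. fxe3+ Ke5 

  a b c d e f g h
  ─────────────────
8│♜ · ♝ ♛ · ♝ · ♜│8
7│♟ ♟ · ♟ ♟ · ♟ ♟│7
6│♞ · ♟ · · · · ·│6
5│· · · · ♚ · ♘ ·│5
4│· · · · ♙ · · ·│4
3│· · ♘ · ♙ · · ·│3
2│♙ ♙ ♙ ♙ · · ♙ ♙│2
1│♖ · ♗ ♕ · ♖ ♔ ·│1
  ─────────────────
  a b c d e f g h

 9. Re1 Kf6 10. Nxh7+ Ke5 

  a b c d e f g h
  ─────────────────
8│♜ · ♝ ♛ · ♝ · ♜│8
7│♟ ♟ · ♟ ♟ · ♟ ♘│7
6│♞ · ♟ · · · · ·│6
5│· · · · ♚ · · ·│5
4│· · · · ♙ · · ·│4
3│· · ♘ · ♙ · · ·│3
2│♙ ♙ ♙ ♙ · · ♙ ♙│2
1│♖ · ♗ ♕ ♖ · ♔ ·│1
  ─────────────────
  a b c d e f g h



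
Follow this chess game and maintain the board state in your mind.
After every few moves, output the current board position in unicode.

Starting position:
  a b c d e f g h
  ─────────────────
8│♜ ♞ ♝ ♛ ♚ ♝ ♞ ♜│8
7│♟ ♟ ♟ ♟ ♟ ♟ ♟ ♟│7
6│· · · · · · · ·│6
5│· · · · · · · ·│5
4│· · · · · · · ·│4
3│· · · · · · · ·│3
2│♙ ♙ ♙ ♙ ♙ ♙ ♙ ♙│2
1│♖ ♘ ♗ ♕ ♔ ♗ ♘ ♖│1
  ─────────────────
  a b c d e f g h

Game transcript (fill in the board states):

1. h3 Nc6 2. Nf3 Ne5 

  a b c d e f g h
  ─────────────────
8│♜ · ♝ ♛ ♚ ♝ ♞ ♜│8
7│♟ ♟ ♟ ♟ ♟ ♟ ♟ ♟│7
6│· · · · · · · ·│6
5│· · · · ♞ · · ·│5
4│· · · · · · · ·│4
3│· · · · · ♘ · ♙│3
2│♙ ♙ ♙ ♙ ♙ ♙ ♙ ·│2
1│♖ ♘ ♗ ♕ ♔ ♗ · ♖│1
  ─────────────────
  a b c d e f g h

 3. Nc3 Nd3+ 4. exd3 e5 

  a b c d e f g h
  ─────────────────
8│♜ · ♝ ♛ ♚ ♝ ♞ ♜│8
7│♟ ♟ ♟ ♟ · ♟ ♟ ♟│7
6│· · · · · · · ·│6
5│· · · · ♟ · · ·│5
4│· · · · · · · ·│4
3│· · ♘ ♙ · ♘ · ♙│3
2│♙ ♙ ♙ ♙ · ♙ ♙ ·│2
1│♖ · ♗ ♕ ♔ ♗ · ♖│1
  ─────────────────
  a b c d e f g h

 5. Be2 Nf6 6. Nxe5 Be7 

  a b c d e f g h
  ─────────────────
8│♜ · ♝ ♛ ♚ · · ♜│8
7│♟ ♟ ♟ ♟ ♝ ♟ ♟ ♟│7
6│· · · · · ♞ · ·│6
5│· · · · ♘ · · ·│5
4│· · · · · · · ·│4
3│· · ♘ ♙ · · · ♙│3
2│♙ ♙ ♙ ♙ ♗ ♙ ♙ ·│2
1│♖ · ♗ ♕ ♔ · · ♖│1
  ─────────────────
  a b c d e f g h

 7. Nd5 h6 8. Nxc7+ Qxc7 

  a b c d e f g h
  ─────────────────
8│♜ · ♝ · ♚ · · ♜│8
7│♟ ♟ ♛ ♟ ♝ ♟ ♟ ·│7
6│· · · · · ♞ · ♟│6
5│· · · · ♘ · · ·│5
4│· · · · · · · ·│4
3│· · · ♙ · · · ♙│3
2│♙ ♙ ♙ ♙ ♗ ♙ ♙ ·│2
1│♖ · ♗ ♕ ♔ · · ♖│1
  ─────────────────
  a b c d e f g h

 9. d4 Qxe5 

  a b c d e f g h
  ─────────────────
8│♜ · ♝ · ♚ · · ♜│8
7│♟ ♟ · ♟ ♝ ♟ ♟ ·│7
6│· · · · · ♞ · ♟│6
5│· · · · ♛ · · ·│5
4│· · · ♙ · · · ·│4
3│· · · · · · · ♙│3
2│♙ ♙ ♙ ♙ ♗ ♙ ♙ ·│2
1│♖ · ♗ ♕ ♔ · · ♖│1
  ─────────────────
  a b c d e f g h


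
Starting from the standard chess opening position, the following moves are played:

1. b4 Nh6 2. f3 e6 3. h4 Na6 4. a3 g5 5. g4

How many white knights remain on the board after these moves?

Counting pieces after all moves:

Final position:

  a b c d e f g h
  ─────────────────
8│♜ · ♝ ♛ ♚ ♝ · ♜│8
7│♟ ♟ ♟ ♟ · ♟ · ♟│7
6│♞ · · · ♟ · · ♞│6
5│· · · · · · ♟ ·│5
4│· ♙ · · · · ♙ ♙│4
3│♙ · · · · ♙ · ·│3
2│· · ♙ ♙ ♙ · · ·│2
1│♖ ♘ ♗ ♕ ♔ ♗ ♘ ♖│1
  ─────────────────
  a b c d e f g h


2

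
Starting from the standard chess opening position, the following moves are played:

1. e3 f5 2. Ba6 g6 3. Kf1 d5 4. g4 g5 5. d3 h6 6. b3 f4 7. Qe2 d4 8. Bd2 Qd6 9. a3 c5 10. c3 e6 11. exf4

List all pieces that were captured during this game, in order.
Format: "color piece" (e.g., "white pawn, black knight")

Tracking captures:
  exf4: captured black pawn

black pawn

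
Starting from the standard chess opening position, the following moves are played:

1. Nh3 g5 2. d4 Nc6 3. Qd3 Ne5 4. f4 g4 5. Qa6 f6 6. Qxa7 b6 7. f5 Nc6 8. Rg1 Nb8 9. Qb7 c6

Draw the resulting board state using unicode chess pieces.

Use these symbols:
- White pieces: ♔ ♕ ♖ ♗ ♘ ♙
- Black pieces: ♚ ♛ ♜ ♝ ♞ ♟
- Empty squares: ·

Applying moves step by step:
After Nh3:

♜ ♞ ♝ ♛ ♚ ♝ ♞ ♜
♟ ♟ ♟ ♟ ♟ ♟ ♟ ♟
· · · · · · · ·
· · · · · · · ·
· · · · · · · ·
· · · · · · · ♘
♙ ♙ ♙ ♙ ♙ ♙ ♙ ♙
♖ ♘ ♗ ♕ ♔ ♗ · ♖


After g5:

♜ ♞ ♝ ♛ ♚ ♝ ♞ ♜
♟ ♟ ♟ ♟ ♟ ♟ · ♟
· · · · · · · ·
· · · · · · ♟ ·
· · · · · · · ·
· · · · · · · ♘
♙ ♙ ♙ ♙ ♙ ♙ ♙ ♙
♖ ♘ ♗ ♕ ♔ ♗ · ♖


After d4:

♜ ♞ ♝ ♛ ♚ ♝ ♞ ♜
♟ ♟ ♟ ♟ ♟ ♟ · ♟
· · · · · · · ·
· · · · · · ♟ ·
· · · ♙ · · · ·
· · · · · · · ♘
♙ ♙ ♙ · ♙ ♙ ♙ ♙
♖ ♘ ♗ ♕ ♔ ♗ · ♖


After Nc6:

♜ · ♝ ♛ ♚ ♝ ♞ ♜
♟ ♟ ♟ ♟ ♟ ♟ · ♟
· · ♞ · · · · ·
· · · · · · ♟ ·
· · · ♙ · · · ·
· · · · · · · ♘
♙ ♙ ♙ · ♙ ♙ ♙ ♙
♖ ♘ ♗ ♕ ♔ ♗ · ♖


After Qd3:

♜ · ♝ ♛ ♚ ♝ ♞ ♜
♟ ♟ ♟ ♟ ♟ ♟ · ♟
· · ♞ · · · · ·
· · · · · · ♟ ·
· · · ♙ · · · ·
· · · ♕ · · · ♘
♙ ♙ ♙ · ♙ ♙ ♙ ♙
♖ ♘ ♗ · ♔ ♗ · ♖


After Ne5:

♜ · ♝ ♛ ♚ ♝ ♞ ♜
♟ ♟ ♟ ♟ ♟ ♟ · ♟
· · · · · · · ·
· · · · ♞ · ♟ ·
· · · ♙ · · · ·
· · · ♕ · · · ♘
♙ ♙ ♙ · ♙ ♙ ♙ ♙
♖ ♘ ♗ · ♔ ♗ · ♖


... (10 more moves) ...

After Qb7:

♜ ♞ ♝ ♛ ♚ ♝ ♞ ♜
· ♕ ♟ ♟ ♟ · · ♟
· ♟ · · · ♟ · ·
· · · · · ♙ · ·
· · · ♙ · · ♟ ·
· · · · · · · ♘
♙ ♙ ♙ · ♙ · ♙ ♙
♖ ♘ ♗ · ♔ ♗ ♖ ·


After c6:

♜ ♞ ♝ ♛ ♚ ♝ ♞ ♜
· ♕ · ♟ ♟ · · ♟
· ♟ ♟ · · ♟ · ·
· · · · · ♙ · ·
· · · ♙ · · ♟ ·
· · · · · · · ♘
♙ ♙ ♙ · ♙ · ♙ ♙
♖ ♘ ♗ · ♔ ♗ ♖ ·



  a b c d e f g h
  ─────────────────
8│♜ ♞ ♝ ♛ ♚ ♝ ♞ ♜│8
7│· ♕ · ♟ ♟ · · ♟│7
6│· ♟ ♟ · · ♟ · ·│6
5│· · · · · ♙ · ·│5
4│· · · ♙ · · ♟ ·│4
3│· · · · · · · ♘│3
2│♙ ♙ ♙ · ♙ · ♙ ♙│2
1│♖ ♘ ♗ · ♔ ♗ ♖ ·│1
  ─────────────────
  a b c d e f g h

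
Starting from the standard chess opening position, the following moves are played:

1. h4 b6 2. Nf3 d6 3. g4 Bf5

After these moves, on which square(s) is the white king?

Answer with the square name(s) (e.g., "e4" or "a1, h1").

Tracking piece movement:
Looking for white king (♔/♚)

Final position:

  a b c d e f g h
  ─────────────────
8│♜ ♞ · ♛ ♚ ♝ ♞ ♜│8
7│♟ · ♟ · ♟ ♟ ♟ ♟│7
6│· ♟ · ♟ · · · ·│6
5│· · · · · ♝ · ·│5
4│· · · · · · ♙ ♙│4
3│· · · · · ♘ · ·│3
2│♙ ♙ ♙ ♙ ♙ ♙ · ·│2
1│♖ ♘ ♗ ♕ ♔ ♗ · ♖│1
  ─────────────────
  a b c d e f g h


e1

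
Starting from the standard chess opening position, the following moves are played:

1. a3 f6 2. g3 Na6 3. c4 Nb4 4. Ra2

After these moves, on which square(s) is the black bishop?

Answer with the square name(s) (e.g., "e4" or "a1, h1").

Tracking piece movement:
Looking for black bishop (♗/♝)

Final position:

  a b c d e f g h
  ─────────────────
8│♜ · ♝ ♛ ♚ ♝ ♞ ♜│8
7│♟ ♟ ♟ ♟ ♟ · ♟ ♟│7
6│· · · · · ♟ · ·│6
5│· · · · · · · ·│5
4│· ♞ ♙ · · · · ·│4
3│♙ · · · · · ♙ ·│3
2│♖ ♙ · ♙ ♙ ♙ · ♙│2
1│· ♘ ♗ ♕ ♔ ♗ ♘ ♖│1
  ─────────────────
  a b c d e f g h


c8, f8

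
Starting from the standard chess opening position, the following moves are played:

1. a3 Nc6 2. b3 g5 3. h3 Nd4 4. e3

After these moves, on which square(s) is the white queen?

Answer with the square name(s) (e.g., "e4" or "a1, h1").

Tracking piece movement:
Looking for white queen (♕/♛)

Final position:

  a b c d e f g h
  ─────────────────
8│♜ · ♝ ♛ ♚ ♝ ♞ ♜│8
7│♟ ♟ ♟ ♟ ♟ ♟ · ♟│7
6│· · · · · · · ·│6
5│· · · · · · ♟ ·│5
4│· · · ♞ · · · ·│4
3│♙ ♙ · · ♙ · · ♙│3
2│· · ♙ ♙ · ♙ ♙ ·│2
1│♖ ♘ ♗ ♕ ♔ ♗ ♘ ♖│1
  ─────────────────
  a b c d e f g h


d1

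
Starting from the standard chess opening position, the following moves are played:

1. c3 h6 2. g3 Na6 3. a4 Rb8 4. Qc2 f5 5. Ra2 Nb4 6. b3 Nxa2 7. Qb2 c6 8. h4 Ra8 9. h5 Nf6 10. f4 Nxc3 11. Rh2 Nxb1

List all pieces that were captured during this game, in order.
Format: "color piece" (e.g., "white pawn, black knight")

Tracking captures:
  Nxa2: captured white rook
  Nxc3: captured white pawn
  Nxb1: captured white knight

white rook, white pawn, white knight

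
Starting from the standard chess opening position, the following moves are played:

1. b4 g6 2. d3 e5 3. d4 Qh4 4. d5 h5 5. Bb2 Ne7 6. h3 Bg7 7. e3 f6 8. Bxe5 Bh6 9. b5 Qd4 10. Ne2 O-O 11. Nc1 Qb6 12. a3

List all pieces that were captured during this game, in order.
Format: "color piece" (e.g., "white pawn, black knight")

Tracking captures:
  Bxe5: captured black pawn

black pawn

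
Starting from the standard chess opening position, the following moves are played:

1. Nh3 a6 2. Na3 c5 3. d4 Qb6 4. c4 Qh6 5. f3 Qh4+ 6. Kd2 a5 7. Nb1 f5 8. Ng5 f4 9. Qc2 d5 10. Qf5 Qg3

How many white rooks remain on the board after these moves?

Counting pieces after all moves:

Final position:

  a b c d e f g h
  ─────────────────
8│♜ ♞ ♝ · ♚ ♝ ♞ ♜│8
7│· ♟ · · ♟ · ♟ ♟│7
6│· · · · · · · ·│6
5│♟ · ♟ ♟ · ♕ ♘ ·│5
4│· · ♙ ♙ · ♟ · ·│4
3│· · · · · ♙ ♛ ·│3
2│♙ ♙ · ♔ ♙ · ♙ ♙│2
1│♖ ♘ ♗ · · ♗ · ♖│1
  ─────────────────
  a b c d e f g h


2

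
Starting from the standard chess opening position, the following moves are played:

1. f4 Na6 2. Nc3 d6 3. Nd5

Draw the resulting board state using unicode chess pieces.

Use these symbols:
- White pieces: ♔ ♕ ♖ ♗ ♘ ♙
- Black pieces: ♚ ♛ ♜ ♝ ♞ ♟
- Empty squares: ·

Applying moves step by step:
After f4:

♜ ♞ ♝ ♛ ♚ ♝ ♞ ♜
♟ ♟ ♟ ♟ ♟ ♟ ♟ ♟
· · · · · · · ·
· · · · · · · ·
· · · · · ♙ · ·
· · · · · · · ·
♙ ♙ ♙ ♙ ♙ · ♙ ♙
♖ ♘ ♗ ♕ ♔ ♗ ♘ ♖


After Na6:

♜ · ♝ ♛ ♚ ♝ ♞ ♜
♟ ♟ ♟ ♟ ♟ ♟ ♟ ♟
♞ · · · · · · ·
· · · · · · · ·
· · · · · ♙ · ·
· · · · · · · ·
♙ ♙ ♙ ♙ ♙ · ♙ ♙
♖ ♘ ♗ ♕ ♔ ♗ ♘ ♖


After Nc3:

♜ · ♝ ♛ ♚ ♝ ♞ ♜
♟ ♟ ♟ ♟ ♟ ♟ ♟ ♟
♞ · · · · · · ·
· · · · · · · ·
· · · · · ♙ · ·
· · ♘ · · · · ·
♙ ♙ ♙ ♙ ♙ · ♙ ♙
♖ · ♗ ♕ ♔ ♗ ♘ ♖


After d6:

♜ · ♝ ♛ ♚ ♝ ♞ ♜
♟ ♟ ♟ · ♟ ♟ ♟ ♟
♞ · · ♟ · · · ·
· · · · · · · ·
· · · · · ♙ · ·
· · ♘ · · · · ·
♙ ♙ ♙ ♙ ♙ · ♙ ♙
♖ · ♗ ♕ ♔ ♗ ♘ ♖


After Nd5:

♜ · ♝ ♛ ♚ ♝ ♞ ♜
♟ ♟ ♟ · ♟ ♟ ♟ ♟
♞ · · ♟ · · · ·
· · · ♘ · · · ·
· · · · · ♙ · ·
· · · · · · · ·
♙ ♙ ♙ ♙ ♙ · ♙ ♙
♖ · ♗ ♕ ♔ ♗ ♘ ♖



  a b c d e f g h
  ─────────────────
8│♜ · ♝ ♛ ♚ ♝ ♞ ♜│8
7│♟ ♟ ♟ · ♟ ♟ ♟ ♟│7
6│♞ · · ♟ · · · ·│6
5│· · · ♘ · · · ·│5
4│· · · · · ♙ · ·│4
3│· · · · · · · ·│3
2│♙ ♙ ♙ ♙ ♙ · ♙ ♙│2
1│♖ · ♗ ♕ ♔ ♗ ♘ ♖│1
  ─────────────────
  a b c d e f g h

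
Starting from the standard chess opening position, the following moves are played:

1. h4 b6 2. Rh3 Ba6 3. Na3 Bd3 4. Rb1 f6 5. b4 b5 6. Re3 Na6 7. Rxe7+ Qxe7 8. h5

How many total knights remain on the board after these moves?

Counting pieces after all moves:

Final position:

  a b c d e f g h
  ─────────────────
8│♜ · · · ♚ ♝ ♞ ♜│8
7│♟ · ♟ ♟ ♛ · ♟ ♟│7
6│♞ · · · · ♟ · ·│6
5│· ♟ · · · · · ♙│5
4│· ♙ · · · · · ·│4
3│♘ · · ♝ · · · ·│3
2│♙ · ♙ ♙ ♙ ♙ ♙ ·│2
1│· ♖ ♗ ♕ ♔ ♗ ♘ ·│1
  ─────────────────
  a b c d e f g h


4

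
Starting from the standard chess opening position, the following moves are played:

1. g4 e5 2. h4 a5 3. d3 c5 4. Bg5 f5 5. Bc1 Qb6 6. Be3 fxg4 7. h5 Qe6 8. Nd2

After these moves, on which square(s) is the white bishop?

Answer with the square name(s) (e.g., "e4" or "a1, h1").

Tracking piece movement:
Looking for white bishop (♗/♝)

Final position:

  a b c d e f g h
  ─────────────────
8│♜ ♞ ♝ · ♚ ♝ ♞ ♜│8
7│· ♟ · ♟ · · ♟ ♟│7
6│· · · · ♛ · · ·│6
5│♟ · ♟ · ♟ · · ♙│5
4│· · · · · · ♟ ·│4
3│· · · ♙ ♗ · · ·│3
2│♙ ♙ ♙ ♘ ♙ ♙ · ·│2
1│♖ · · ♕ ♔ ♗ ♘ ♖│1
  ─────────────────
  a b c d e f g h


e3, f1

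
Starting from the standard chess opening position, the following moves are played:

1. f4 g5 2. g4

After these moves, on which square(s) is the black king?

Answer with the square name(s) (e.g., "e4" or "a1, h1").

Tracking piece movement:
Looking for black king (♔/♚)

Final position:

  a b c d e f g h
  ─────────────────
8│♜ ♞ ♝ ♛ ♚ ♝ ♞ ♜│8
7│♟ ♟ ♟ ♟ ♟ ♟ · ♟│7
6│· · · · · · · ·│6
5│· · · · · · ♟ ·│5
4│· · · · · ♙ ♙ ·│4
3│· · · · · · · ·│3
2│♙ ♙ ♙ ♙ ♙ · · ♙│2
1│♖ ♘ ♗ ♕ ♔ ♗ ♘ ♖│1
  ─────────────────
  a b c d e f g h


e8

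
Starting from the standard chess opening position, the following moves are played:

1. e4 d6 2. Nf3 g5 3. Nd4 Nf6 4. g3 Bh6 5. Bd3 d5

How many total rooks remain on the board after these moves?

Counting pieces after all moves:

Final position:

  a b c d e f g h
  ─────────────────
8│♜ ♞ ♝ ♛ ♚ · · ♜│8
7│♟ ♟ ♟ · ♟ ♟ · ♟│7
6│· · · · · ♞ · ♝│6
5│· · · ♟ · · ♟ ·│5
4│· · · ♘ ♙ · · ·│4
3│· · · ♗ · · ♙ ·│3
2│♙ ♙ ♙ ♙ · ♙ · ♙│2
1│♖ ♘ ♗ ♕ ♔ · · ♖│1
  ─────────────────
  a b c d e f g h


4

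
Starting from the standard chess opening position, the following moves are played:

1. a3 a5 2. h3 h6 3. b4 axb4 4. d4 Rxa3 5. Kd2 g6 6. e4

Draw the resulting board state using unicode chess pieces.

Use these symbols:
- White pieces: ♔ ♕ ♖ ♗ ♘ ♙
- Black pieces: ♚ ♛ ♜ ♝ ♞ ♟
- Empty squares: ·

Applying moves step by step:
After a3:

♜ ♞ ♝ ♛ ♚ ♝ ♞ ♜
♟ ♟ ♟ ♟ ♟ ♟ ♟ ♟
· · · · · · · ·
· · · · · · · ·
· · · · · · · ·
♙ · · · · · · ·
· ♙ ♙ ♙ ♙ ♙ ♙ ♙
♖ ♘ ♗ ♕ ♔ ♗ ♘ ♖


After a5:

♜ ♞ ♝ ♛ ♚ ♝ ♞ ♜
· ♟ ♟ ♟ ♟ ♟ ♟ ♟
· · · · · · · ·
♟ · · · · · · ·
· · · · · · · ·
♙ · · · · · · ·
· ♙ ♙ ♙ ♙ ♙ ♙ ♙
♖ ♘ ♗ ♕ ♔ ♗ ♘ ♖


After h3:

♜ ♞ ♝ ♛ ♚ ♝ ♞ ♜
· ♟ ♟ ♟ ♟ ♟ ♟ ♟
· · · · · · · ·
♟ · · · · · · ·
· · · · · · · ·
♙ · · · · · · ♙
· ♙ ♙ ♙ ♙ ♙ ♙ ·
♖ ♘ ♗ ♕ ♔ ♗ ♘ ♖


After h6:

♜ ♞ ♝ ♛ ♚ ♝ ♞ ♜
· ♟ ♟ ♟ ♟ ♟ ♟ ·
· · · · · · · ♟
♟ · · · · · · ·
· · · · · · · ·
♙ · · · · · · ♙
· ♙ ♙ ♙ ♙ ♙ ♙ ·
♖ ♘ ♗ ♕ ♔ ♗ ♘ ♖


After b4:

♜ ♞ ♝ ♛ ♚ ♝ ♞ ♜
· ♟ ♟ ♟ ♟ ♟ ♟ ·
· · · · · · · ♟
♟ · · · · · · ·
· ♙ · · · · · ·
♙ · · · · · · ♙
· · ♙ ♙ ♙ ♙ ♙ ·
♖ ♘ ♗ ♕ ♔ ♗ ♘ ♖


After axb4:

♜ ♞ ♝ ♛ ♚ ♝ ♞ ♜
· ♟ ♟ ♟ ♟ ♟ ♟ ·
· · · · · · · ♟
· · · · · · · ·
· ♟ · · · · · ·
♙ · · · · · · ♙
· · ♙ ♙ ♙ ♙ ♙ ·
♖ ♘ ♗ ♕ ♔ ♗ ♘ ♖


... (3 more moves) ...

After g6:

· ♞ ♝ ♛ ♚ ♝ ♞ ♜
· ♟ ♟ ♟ ♟ ♟ · ·
· · · · · · ♟ ♟
· · · · · · · ·
· ♟ · ♙ · · · ·
♜ · · · · · · ♙
· · ♙ ♔ ♙ ♙ ♙ ·
♖ ♘ ♗ ♕ · ♗ ♘ ♖


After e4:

· ♞ ♝ ♛ ♚ ♝ ♞ ♜
· ♟ ♟ ♟ ♟ ♟ · ·
· · · · · · ♟ ♟
· · · · · · · ·
· ♟ · ♙ ♙ · · ·
♜ · · · · · · ♙
· · ♙ ♔ · ♙ ♙ ·
♖ ♘ ♗ ♕ · ♗ ♘ ♖



  a b c d e f g h
  ─────────────────
8│· ♞ ♝ ♛ ♚ ♝ ♞ ♜│8
7│· ♟ ♟ ♟ ♟ ♟ · ·│7
6│· · · · · · ♟ ♟│6
5│· · · · · · · ·│5
4│· ♟ · ♙ ♙ · · ·│4
3│♜ · · · · · · ♙│3
2│· · ♙ ♔ · ♙ ♙ ·│2
1│♖ ♘ ♗ ♕ · ♗ ♘ ♖│1
  ─────────────────
  a b c d e f g h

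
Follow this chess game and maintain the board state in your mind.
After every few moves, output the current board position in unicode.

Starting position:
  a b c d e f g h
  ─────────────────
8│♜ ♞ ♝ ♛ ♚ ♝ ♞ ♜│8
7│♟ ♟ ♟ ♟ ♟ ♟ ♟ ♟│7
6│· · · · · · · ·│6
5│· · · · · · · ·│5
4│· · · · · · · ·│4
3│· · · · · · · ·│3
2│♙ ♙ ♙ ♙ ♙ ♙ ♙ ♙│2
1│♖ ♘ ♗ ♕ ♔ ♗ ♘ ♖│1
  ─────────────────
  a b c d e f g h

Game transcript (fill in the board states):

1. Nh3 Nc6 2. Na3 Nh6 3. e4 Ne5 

  a b c d e f g h
  ─────────────────
8│♜ · ♝ ♛ ♚ ♝ · ♜│8
7│♟ ♟ ♟ ♟ ♟ ♟ ♟ ♟│7
6│· · · · · · · ♞│6
5│· · · · ♞ · · ·│5
4│· · · · ♙ · · ·│4
3│♘ · · · · · · ♘│3
2│♙ ♙ ♙ ♙ · ♙ ♙ ♙│2
1│♖ · ♗ ♕ ♔ ♗ · ♖│1
  ─────────────────
  a b c d e f g h

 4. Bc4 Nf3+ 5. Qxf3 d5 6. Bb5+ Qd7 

  a b c d e f g h
  ─────────────────
8│♜ · ♝ · ♚ ♝ · ♜│8
7│♟ ♟ ♟ ♛ ♟ ♟ ♟ ♟│7
6│· · · · · · · ♞│6
5│· ♗ · ♟ · · · ·│5
4│· · · · ♙ · · ·│4
3│♘ · · · · ♕ · ♘│3
2│♙ ♙ ♙ ♙ · ♙ ♙ ♙│2
1│♖ · ♗ · ♔ · · ♖│1
  ─────────────────
  a b c d e f g h

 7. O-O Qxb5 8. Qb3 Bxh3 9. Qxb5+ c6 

  a b c d e f g h
  ─────────────────
8│♜ · · · ♚ ♝ · ♜│8
7│♟ ♟ · · ♟ ♟ ♟ ♟│7
6│· · ♟ · · · · ♞│6
5│· ♕ · ♟ · · · ·│5
4│· · · · ♙ · · ·│4
3│♘ · · · · · · ♝│3
2│♙ ♙ ♙ ♙ · ♙ ♙ ♙│2
1│♖ · ♗ · · ♖ ♔ ·│1
  ─────────────────
  a b c d e f g h

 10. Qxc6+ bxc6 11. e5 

  a b c d e f g h
  ─────────────────
8│♜ · · · ♚ ♝ · ♜│8
7│♟ · · · ♟ ♟ ♟ ♟│7
6│· · ♟ · · · · ♞│6
5│· · · ♟ ♙ · · ·│5
4│· · · · · · · ·│4
3│♘ · · · · · · ♝│3
2│♙ ♙ ♙ ♙ · ♙ ♙ ♙│2
1│♖ · ♗ · · ♖ ♔ ·│1
  ─────────────────
  a b c d e f g h


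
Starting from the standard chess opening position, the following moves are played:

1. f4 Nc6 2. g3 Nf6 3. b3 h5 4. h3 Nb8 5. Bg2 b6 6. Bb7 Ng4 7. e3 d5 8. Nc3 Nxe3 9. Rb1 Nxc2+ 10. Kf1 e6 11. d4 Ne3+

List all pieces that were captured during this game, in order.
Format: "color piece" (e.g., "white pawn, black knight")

Tracking captures:
  Nxe3: captured white pawn
  Nxc2+: captured white pawn

white pawn, white pawn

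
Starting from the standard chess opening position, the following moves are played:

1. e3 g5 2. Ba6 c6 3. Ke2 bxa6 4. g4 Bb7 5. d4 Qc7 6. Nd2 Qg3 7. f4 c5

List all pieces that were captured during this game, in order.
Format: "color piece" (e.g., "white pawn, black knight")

Tracking captures:
  bxa6: captured white bishop

white bishop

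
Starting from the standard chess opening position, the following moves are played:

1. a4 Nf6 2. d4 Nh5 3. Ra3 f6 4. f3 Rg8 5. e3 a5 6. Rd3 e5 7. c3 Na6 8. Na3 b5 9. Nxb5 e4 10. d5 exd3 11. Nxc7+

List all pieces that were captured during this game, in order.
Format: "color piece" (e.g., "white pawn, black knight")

Tracking captures:
  Nxb5: captured black pawn
  exd3: captured white rook
  Nxc7+: captured black pawn

black pawn, white rook, black pawn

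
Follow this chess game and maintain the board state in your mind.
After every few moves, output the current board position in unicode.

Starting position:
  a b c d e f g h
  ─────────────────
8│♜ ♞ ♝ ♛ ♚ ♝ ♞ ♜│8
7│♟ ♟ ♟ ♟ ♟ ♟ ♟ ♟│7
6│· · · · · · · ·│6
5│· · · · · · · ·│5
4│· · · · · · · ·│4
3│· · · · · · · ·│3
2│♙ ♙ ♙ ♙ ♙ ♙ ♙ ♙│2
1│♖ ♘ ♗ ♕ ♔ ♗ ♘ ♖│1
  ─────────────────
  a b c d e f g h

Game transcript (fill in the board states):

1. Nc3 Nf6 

  a b c d e f g h
  ─────────────────
8│♜ ♞ ♝ ♛ ♚ ♝ · ♜│8
7│♟ ♟ ♟ ♟ ♟ ♟ ♟ ♟│7
6│· · · · · ♞ · ·│6
5│· · · · · · · ·│5
4│· · · · · · · ·│4
3│· · ♘ · · · · ·│3
2│♙ ♙ ♙ ♙ ♙ ♙ ♙ ♙│2
1│♖ · ♗ ♕ ♔ ♗ ♘ ♖│1
  ─────────────────
  a b c d e f g h

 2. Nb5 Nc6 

  a b c d e f g h
  ─────────────────
8│♜ · ♝ ♛ ♚ ♝ · ♜│8
7│♟ ♟ ♟ ♟ ♟ ♟ ♟ ♟│7
6│· · ♞ · · ♞ · ·│6
5│· ♘ · · · · · ·│5
4│· · · · · · · ·│4
3│· · · · · · · ·│3
2│♙ ♙ ♙ ♙ ♙ ♙ ♙ ♙│2
1│♖ · ♗ ♕ ♔ ♗ ♘ ♖│1
  ─────────────────
  a b c d e f g h

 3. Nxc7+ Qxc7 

  a b c d e f g h
  ─────────────────
8│♜ · ♝ · ♚ ♝ · ♜│8
7│♟ ♟ ♛ ♟ ♟ ♟ ♟ ♟│7
6│· · ♞ · · ♞ · ·│6
5│· · · · · · · ·│5
4│· · · · · · · ·│4
3│· · · · · · · ·│3
2│♙ ♙ ♙ ♙ ♙ ♙ ♙ ♙│2
1│♖ · ♗ ♕ ♔ ♗ ♘ ♖│1
  ─────────────────
  a b c d e f g h

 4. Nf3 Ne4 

  a b c d e f g h
  ─────────────────
8│♜ · ♝ · ♚ ♝ · ♜│8
7│♟ ♟ ♛ ♟ ♟ ♟ ♟ ♟│7
6│· · ♞ · · · · ·│6
5│· · · · · · · ·│5
4│· · · · ♞ · · ·│4
3│· · · · · ♘ · ·│3
2│♙ ♙ ♙ ♙ ♙ ♙ ♙ ♙│2
1│♖ · ♗ ♕ ♔ ♗ · ♖│1
  ─────────────────
  a b c d e f g h

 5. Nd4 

  a b c d e f g h
  ─────────────────
8│♜ · ♝ · ♚ ♝ · ♜│8
7│♟ ♟ ♛ ♟ ♟ ♟ ♟ ♟│7
6│· · ♞ · · · · ·│6
5│· · · · · · · ·│5
4│· · · ♘ ♞ · · ·│4
3│· · · · · · · ·│3
2│♙ ♙ ♙ ♙ ♙ ♙ ♙ ♙│2
1│♖ · ♗ ♕ ♔ ♗ · ♖│1
  ─────────────────
  a b c d e f g h


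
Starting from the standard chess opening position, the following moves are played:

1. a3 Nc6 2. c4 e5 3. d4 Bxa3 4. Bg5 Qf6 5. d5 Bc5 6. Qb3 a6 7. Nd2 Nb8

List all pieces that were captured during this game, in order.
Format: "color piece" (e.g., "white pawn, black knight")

Tracking captures:
  Bxa3: captured white pawn

white pawn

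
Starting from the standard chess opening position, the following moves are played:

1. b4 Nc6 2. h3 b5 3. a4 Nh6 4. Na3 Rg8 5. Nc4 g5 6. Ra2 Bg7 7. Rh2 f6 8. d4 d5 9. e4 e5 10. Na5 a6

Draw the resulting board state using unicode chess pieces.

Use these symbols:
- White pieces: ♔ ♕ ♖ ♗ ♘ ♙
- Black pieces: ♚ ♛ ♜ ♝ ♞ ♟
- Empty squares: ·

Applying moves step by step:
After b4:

♜ ♞ ♝ ♛ ♚ ♝ ♞ ♜
♟ ♟ ♟ ♟ ♟ ♟ ♟ ♟
· · · · · · · ·
· · · · · · · ·
· ♙ · · · · · ·
· · · · · · · ·
♙ · ♙ ♙ ♙ ♙ ♙ ♙
♖ ♘ ♗ ♕ ♔ ♗ ♘ ♖


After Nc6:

♜ · ♝ ♛ ♚ ♝ ♞ ♜
♟ ♟ ♟ ♟ ♟ ♟ ♟ ♟
· · ♞ · · · · ·
· · · · · · · ·
· ♙ · · · · · ·
· · · · · · · ·
♙ · ♙ ♙ ♙ ♙ ♙ ♙
♖ ♘ ♗ ♕ ♔ ♗ ♘ ♖


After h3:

♜ · ♝ ♛ ♚ ♝ ♞ ♜
♟ ♟ ♟ ♟ ♟ ♟ ♟ ♟
· · ♞ · · · · ·
· · · · · · · ·
· ♙ · · · · · ·
· · · · · · · ♙
♙ · ♙ ♙ ♙ ♙ ♙ ·
♖ ♘ ♗ ♕ ♔ ♗ ♘ ♖


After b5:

♜ · ♝ ♛ ♚ ♝ ♞ ♜
♟ · ♟ ♟ ♟ ♟ ♟ ♟
· · ♞ · · · · ·
· ♟ · · · · · ·
· ♙ · · · · · ·
· · · · · · · ♙
♙ · ♙ ♙ ♙ ♙ ♙ ·
♖ ♘ ♗ ♕ ♔ ♗ ♘ ♖


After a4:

♜ · ♝ ♛ ♚ ♝ ♞ ♜
♟ · ♟ ♟ ♟ ♟ ♟ ♟
· · ♞ · · · · ·
· ♟ · · · · · ·
♙ ♙ · · · · · ·
· · · · · · · ♙
· · ♙ ♙ ♙ ♙ ♙ ·
♖ ♘ ♗ ♕ ♔ ♗ ♘ ♖


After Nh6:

♜ · ♝ ♛ ♚ ♝ · ♜
♟ · ♟ ♟ ♟ ♟ ♟ ♟
· · ♞ · · · · ♞
· ♟ · · · · · ·
♙ ♙ · · · · · ·
· · · · · · · ♙
· · ♙ ♙ ♙ ♙ ♙ ·
♖ ♘ ♗ ♕ ♔ ♗ ♘ ♖


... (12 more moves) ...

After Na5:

♜ · ♝ ♛ ♚ · ♜ ·
♟ · ♟ · · · ♝ ♟
· · ♞ · · ♟ · ♞
♘ ♟ · ♟ ♟ · ♟ ·
♙ ♙ · ♙ ♙ · · ·
· · · · · · · ♙
♖ · ♙ · · ♙ ♙ ♖
· · ♗ ♕ ♔ ♗ ♘ ·


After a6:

♜ · ♝ ♛ ♚ · ♜ ·
· · ♟ · · · ♝ ♟
♟ · ♞ · · ♟ · ♞
♘ ♟ · ♟ ♟ · ♟ ·
♙ ♙ · ♙ ♙ · · ·
· · · · · · · ♙
♖ · ♙ · · ♙ ♙ ♖
· · ♗ ♕ ♔ ♗ ♘ ·



  a b c d e f g h
  ─────────────────
8│♜ · ♝ ♛ ♚ · ♜ ·│8
7│· · ♟ · · · ♝ ♟│7
6│♟ · ♞ · · ♟ · ♞│6
5│♘ ♟ · ♟ ♟ · ♟ ·│5
4│♙ ♙ · ♙ ♙ · · ·│4
3│· · · · · · · ♙│3
2│♖ · ♙ · · ♙ ♙ ♖│2
1│· · ♗ ♕ ♔ ♗ ♘ ·│1
  ─────────────────
  a b c d e f g h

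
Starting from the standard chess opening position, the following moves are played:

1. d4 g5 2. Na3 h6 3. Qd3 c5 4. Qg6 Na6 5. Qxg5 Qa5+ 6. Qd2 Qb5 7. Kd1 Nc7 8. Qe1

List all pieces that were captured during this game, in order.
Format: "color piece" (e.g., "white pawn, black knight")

Tracking captures:
  Qxg5: captured black pawn

black pawn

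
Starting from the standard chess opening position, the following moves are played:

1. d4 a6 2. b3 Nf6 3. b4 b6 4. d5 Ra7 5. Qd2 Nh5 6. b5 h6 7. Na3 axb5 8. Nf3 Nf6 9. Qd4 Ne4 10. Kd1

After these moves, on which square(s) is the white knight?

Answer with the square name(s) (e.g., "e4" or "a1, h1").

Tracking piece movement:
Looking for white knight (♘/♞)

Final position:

  a b c d e f g h
  ─────────────────
8│· ♞ ♝ ♛ ♚ ♝ · ♜│8
7│♜ · ♟ ♟ ♟ ♟ ♟ ·│7
6│· ♟ · · · · · ♟│6
5│· ♟ · ♙ · · · ·│5
4│· · · ♕ ♞ · · ·│4
3│♘ · · · · ♘ · ·│3
2│♙ · ♙ · ♙ ♙ ♙ ♙│2
1│♖ · ♗ ♔ · ♗ · ♖│1
  ─────────────────
  a b c d e f g h


a3, f3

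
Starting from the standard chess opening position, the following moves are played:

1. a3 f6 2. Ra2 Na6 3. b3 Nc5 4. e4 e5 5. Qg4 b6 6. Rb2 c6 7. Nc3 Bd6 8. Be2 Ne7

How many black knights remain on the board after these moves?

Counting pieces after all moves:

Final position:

  a b c d e f g h
  ─────────────────
8│♜ · ♝ ♛ ♚ · · ♜│8
7│♟ · · ♟ ♞ · ♟ ♟│7
6│· ♟ ♟ ♝ · ♟ · ·│6
5│· · ♞ · ♟ · · ·│5
4│· · · · ♙ · ♕ ·│4
3│♙ ♙ ♘ · · · · ·│3
2│· ♖ ♙ ♙ ♗ ♙ ♙ ♙│2
1│· · ♗ · ♔ · ♘ ♖│1
  ─────────────────
  a b c d e f g h


2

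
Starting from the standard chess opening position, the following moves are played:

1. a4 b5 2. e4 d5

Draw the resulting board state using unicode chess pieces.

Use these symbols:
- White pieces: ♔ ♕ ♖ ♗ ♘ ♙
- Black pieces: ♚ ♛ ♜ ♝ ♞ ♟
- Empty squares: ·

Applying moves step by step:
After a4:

♜ ♞ ♝ ♛ ♚ ♝ ♞ ♜
♟ ♟ ♟ ♟ ♟ ♟ ♟ ♟
· · · · · · · ·
· · · · · · · ·
♙ · · · · · · ·
· · · · · · · ·
· ♙ ♙ ♙ ♙ ♙ ♙ ♙
♖ ♘ ♗ ♕ ♔ ♗ ♘ ♖


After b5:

♜ ♞ ♝ ♛ ♚ ♝ ♞ ♜
♟ · ♟ ♟ ♟ ♟ ♟ ♟
· · · · · · · ·
· ♟ · · · · · ·
♙ · · · · · · ·
· · · · · · · ·
· ♙ ♙ ♙ ♙ ♙ ♙ ♙
♖ ♘ ♗ ♕ ♔ ♗ ♘ ♖


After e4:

♜ ♞ ♝ ♛ ♚ ♝ ♞ ♜
♟ · ♟ ♟ ♟ ♟ ♟ ♟
· · · · · · · ·
· ♟ · · · · · ·
♙ · · · ♙ · · ·
· · · · · · · ·
· ♙ ♙ ♙ · ♙ ♙ ♙
♖ ♘ ♗ ♕ ♔ ♗ ♘ ♖


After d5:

♜ ♞ ♝ ♛ ♚ ♝ ♞ ♜
♟ · ♟ · ♟ ♟ ♟ ♟
· · · · · · · ·
· ♟ · ♟ · · · ·
♙ · · · ♙ · · ·
· · · · · · · ·
· ♙ ♙ ♙ · ♙ ♙ ♙
♖ ♘ ♗ ♕ ♔ ♗ ♘ ♖



  a b c d e f g h
  ─────────────────
8│♜ ♞ ♝ ♛ ♚ ♝ ♞ ♜│8
7│♟ · ♟ · ♟ ♟ ♟ ♟│7
6│· · · · · · · ·│6
5│· ♟ · ♟ · · · ·│5
4│♙ · · · ♙ · · ·│4
3│· · · · · · · ·│3
2│· ♙ ♙ ♙ · ♙ ♙ ♙│2
1│♖ ♘ ♗ ♕ ♔ ♗ ♘ ♖│1
  ─────────────────
  a b c d e f g h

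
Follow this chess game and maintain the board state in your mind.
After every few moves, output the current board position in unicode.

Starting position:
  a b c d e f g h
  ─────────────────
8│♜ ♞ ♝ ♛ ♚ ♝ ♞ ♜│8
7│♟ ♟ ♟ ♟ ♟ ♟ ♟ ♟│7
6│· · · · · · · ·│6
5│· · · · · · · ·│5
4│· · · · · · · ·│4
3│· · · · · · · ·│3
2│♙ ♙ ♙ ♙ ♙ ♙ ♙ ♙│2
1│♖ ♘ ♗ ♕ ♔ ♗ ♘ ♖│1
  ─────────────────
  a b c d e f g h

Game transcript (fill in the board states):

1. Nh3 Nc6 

  a b c d e f g h
  ─────────────────
8│♜ · ♝ ♛ ♚ ♝ ♞ ♜│8
7│♟ ♟ ♟ ♟ ♟ ♟ ♟ ♟│7
6│· · ♞ · · · · ·│6
5│· · · · · · · ·│5
4│· · · · · · · ·│4
3│· · · · · · · ♘│3
2│♙ ♙ ♙ ♙ ♙ ♙ ♙ ♙│2
1│♖ ♘ ♗ ♕ ♔ ♗ · ♖│1
  ─────────────────
  a b c d e f g h

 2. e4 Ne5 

  a b c d e f g h
  ─────────────────
8│♜ · ♝ ♛ ♚ ♝ ♞ ♜│8
7│♟ ♟ ♟ ♟ ♟ ♟ ♟ ♟│7
6│· · · · · · · ·│6
5│· · · · ♞ · · ·│5
4│· · · · ♙ · · ·│4
3│· · · · · · · ♘│3
2│♙ ♙ ♙ ♙ · ♙ ♙ ♙│2
1│♖ ♘ ♗ ♕ ♔ ♗ · ♖│1
  ─────────────────
  a b c d e f g h

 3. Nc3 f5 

  a b c d e f g h
  ─────────────────
8│♜ · ♝ ♛ ♚ ♝ ♞ ♜│8
7│♟ ♟ ♟ ♟ ♟ · ♟ ♟│7
6│· · · · · · · ·│6
5│· · · · ♞ ♟ · ·│5
4│· · · · ♙ · · ·│4
3│· · ♘ · · · · ♘│3
2│♙ ♙ ♙ ♙ · ♙ ♙ ♙│2
1│♖ · ♗ ♕ ♔ ♗ · ♖│1
  ─────────────────
  a b c d e f g h

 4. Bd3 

  a b c d e f g h
  ─────────────────
8│♜ · ♝ ♛ ♚ ♝ ♞ ♜│8
7│♟ ♟ ♟ ♟ ♟ · ♟ ♟│7
6│· · · · · · · ·│6
5│· · · · ♞ ♟ · ·│5
4│· · · · ♙ · · ·│4
3│· · ♘ ♗ · · · ♘│3
2│♙ ♙ ♙ ♙ · ♙ ♙ ♙│2
1│♖ · ♗ ♕ ♔ · · ♖│1
  ─────────────────
  a b c d e f g h


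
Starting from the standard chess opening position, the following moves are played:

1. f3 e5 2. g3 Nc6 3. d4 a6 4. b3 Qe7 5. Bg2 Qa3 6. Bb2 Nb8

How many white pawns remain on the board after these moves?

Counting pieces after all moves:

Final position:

  a b c d e f g h
  ─────────────────
8│♜ ♞ ♝ · ♚ ♝ ♞ ♜│8
7│· ♟ ♟ ♟ · ♟ ♟ ♟│7
6│♟ · · · · · · ·│6
5│· · · · ♟ · · ·│5
4│· · · ♙ · · · ·│4
3│♛ ♙ · · · ♙ ♙ ·│3
2│♙ ♗ ♙ · ♙ · ♗ ♙│2
1│♖ ♘ · ♕ ♔ · ♘ ♖│1
  ─────────────────
  a b c d e f g h


8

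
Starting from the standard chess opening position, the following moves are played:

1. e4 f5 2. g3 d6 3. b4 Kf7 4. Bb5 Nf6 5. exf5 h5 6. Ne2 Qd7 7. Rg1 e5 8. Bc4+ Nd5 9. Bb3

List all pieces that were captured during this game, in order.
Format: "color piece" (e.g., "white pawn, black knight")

Tracking captures:
  exf5: captured black pawn

black pawn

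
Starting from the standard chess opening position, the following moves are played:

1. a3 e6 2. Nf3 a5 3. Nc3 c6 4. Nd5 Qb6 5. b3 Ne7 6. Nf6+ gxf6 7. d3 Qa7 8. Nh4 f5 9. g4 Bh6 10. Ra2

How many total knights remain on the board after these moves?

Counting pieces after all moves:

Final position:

  a b c d e f g h
  ─────────────────
8│♜ ♞ ♝ · ♚ · · ♜│8
7│♛ ♟ · ♟ ♞ ♟ · ♟│7
6│· · ♟ · ♟ · · ♝│6
5│♟ · · · · ♟ · ·│5
4│· · · · · · ♙ ♘│4
3│♙ ♙ · ♙ · · · ·│3
2│♖ · ♙ · ♙ ♙ · ♙│2
1│· · ♗ ♕ ♔ ♗ · ♖│1
  ─────────────────
  a b c d e f g h


3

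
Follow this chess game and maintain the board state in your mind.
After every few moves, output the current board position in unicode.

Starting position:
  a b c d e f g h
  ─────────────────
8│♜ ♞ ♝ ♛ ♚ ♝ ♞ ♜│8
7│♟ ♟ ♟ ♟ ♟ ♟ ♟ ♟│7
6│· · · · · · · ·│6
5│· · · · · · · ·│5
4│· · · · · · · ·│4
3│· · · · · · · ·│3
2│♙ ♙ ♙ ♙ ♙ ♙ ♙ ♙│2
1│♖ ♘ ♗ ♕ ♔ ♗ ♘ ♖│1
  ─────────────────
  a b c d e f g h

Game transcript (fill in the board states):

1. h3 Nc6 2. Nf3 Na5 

  a b c d e f g h
  ─────────────────
8│♜ · ♝ ♛ ♚ ♝ ♞ ♜│8
7│♟ ♟ ♟ ♟ ♟ ♟ ♟ ♟│7
6│· · · · · · · ·│6
5│♞ · · · · · · ·│5
4│· · · · · · · ·│4
3│· · · · · ♘ · ♙│3
2│♙ ♙ ♙ ♙ ♙ ♙ ♙ ·│2
1│♖ ♘ ♗ ♕ ♔ ♗ · ♖│1
  ─────────────────
  a b c d e f g h

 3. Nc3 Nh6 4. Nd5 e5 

  a b c d e f g h
  ─────────────────
8│♜ · ♝ ♛ ♚ ♝ · ♜│8
7│♟ ♟ ♟ ♟ · ♟ ♟ ♟│7
6│· · · · · · · ♞│6
5│♞ · · ♘ ♟ · · ·│5
4│· · · · · · · ·│4
3│· · · · · ♘ · ♙│3
2│♙ ♙ ♙ ♙ ♙ ♙ ♙ ·│2
1│♖ · ♗ ♕ ♔ ♗ · ♖│1
  ─────────────────
  a b c d e f g h

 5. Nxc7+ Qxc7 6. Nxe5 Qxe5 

  a b c d e f g h
  ─────────────────
8│♜ · ♝ · ♚ ♝ · ♜│8
7│♟ ♟ · ♟ · ♟ ♟ ♟│7
6│· · · · · · · ♞│6
5│♞ · · · ♛ · · ·│5
4│· · · · · · · ·│4
3│· · · · · · · ♙│3
2│♙ ♙ ♙ ♙ ♙ ♙ ♙ ·│2
1│♖ · ♗ ♕ ♔ ♗ · ♖│1
  ─────────────────
  a b c d e f g h

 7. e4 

  a b c d e f g h
  ─────────────────
8│♜ · ♝ · ♚ ♝ · ♜│8
7│♟ ♟ · ♟ · ♟ ♟ ♟│7
6│· · · · · · · ♞│6
5│♞ · · · ♛ · · ·│5
4│· · · · ♙ · · ·│4
3│· · · · · · · ♙│3
2│♙ ♙ ♙ ♙ · ♙ ♙ ·│2
1│♖ · ♗ ♕ ♔ ♗ · ♖│1
  ─────────────────
  a b c d e f g h
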